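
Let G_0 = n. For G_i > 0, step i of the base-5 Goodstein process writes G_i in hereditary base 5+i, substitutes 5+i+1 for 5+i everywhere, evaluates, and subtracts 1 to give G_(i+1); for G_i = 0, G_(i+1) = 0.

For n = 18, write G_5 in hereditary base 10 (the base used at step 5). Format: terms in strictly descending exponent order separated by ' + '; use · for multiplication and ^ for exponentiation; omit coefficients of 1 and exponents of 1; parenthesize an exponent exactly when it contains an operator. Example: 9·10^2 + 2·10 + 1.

2·10 + 7

(0) 18|_5 = 3·5 + 3 ↦ 3·6 + 3|_6 = 21 ⇒ 20
(1) 20|_6 = 3·6 + 2 ↦ 3·7 + 2|_7 = 23 ⇒ 22
(2) 22|_7 = 3·7 + 1 ↦ 3·8 + 1|_8 = 25 ⇒ 24
(3) 24|_8 = 3·8 ↦ 3·9|_9 = 27 ⇒ 26
(4) 26|_9 = 2·9 + 8 ↦ 2·10 + 8|_10 = 28 ⇒ 27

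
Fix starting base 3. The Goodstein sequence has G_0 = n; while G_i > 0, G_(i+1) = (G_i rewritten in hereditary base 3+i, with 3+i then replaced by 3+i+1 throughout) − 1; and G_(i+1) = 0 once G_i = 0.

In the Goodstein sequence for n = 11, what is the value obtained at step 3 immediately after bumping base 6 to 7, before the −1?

40

base 3: 11 = 3^2 + 2; at 4: 4^2 + 2 = 18; next = 17
base 4: 17 = 4^2 + 1; at 5: 5^2 + 1 = 26; next = 25
base 5: 25 = 5^2; at 6: 6^2 = 36; next = 35
base 6: 35 = 5·6 + 5; at 7: 5·7 + 5 = 40; next = 39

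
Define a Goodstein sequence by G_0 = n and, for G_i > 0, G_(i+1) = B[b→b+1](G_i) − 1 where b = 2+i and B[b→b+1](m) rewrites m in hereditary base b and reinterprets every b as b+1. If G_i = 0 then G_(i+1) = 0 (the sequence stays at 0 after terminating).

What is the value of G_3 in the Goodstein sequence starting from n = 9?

9842

i=0: 9 = 2^(2 + 1) + 1 (b=2); 2→3: 3^(3 + 1) + 1 = 82; 82−1 = 81
i=1: 81 = 3^(3 + 1) (b=3); 3→4: 4^(4 + 1) = 1024; 1024−1 = 1023
i=2: 1023 = 3·4^4 + 3·4^3 + 3·4^2 + 3·4 + 3 (b=4); 4→5: 3·5^5 + 3·5^3 + 3·5^2 + 3·5 + 3 = 9843; 9843−1 = 9842
i=3: 9842 = 3·5^5 + 3·5^3 + 3·5^2 + 3·5 + 2 (b=5); 5→6: 3·6^6 + 3·6^3 + 3·6^2 + 3·6 + 2 = 140744; 140744−1 = 140743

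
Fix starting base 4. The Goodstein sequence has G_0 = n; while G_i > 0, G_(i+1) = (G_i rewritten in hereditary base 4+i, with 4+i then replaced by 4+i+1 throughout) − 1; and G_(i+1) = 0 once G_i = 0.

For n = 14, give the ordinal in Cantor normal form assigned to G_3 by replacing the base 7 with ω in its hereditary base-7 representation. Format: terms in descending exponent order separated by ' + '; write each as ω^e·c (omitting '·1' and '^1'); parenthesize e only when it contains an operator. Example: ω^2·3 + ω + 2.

ω·2 + 6

step 0: 14 = 3·4 + 2; sub 5 for 4: 3·5 + 2; = 17; G_1 = 17−1 = 16
step 1: 16 = 3·5 + 1; sub 6 for 5: 3·6 + 1; = 19; G_2 = 19−1 = 18
step 2: 18 = 3·6; sub 7 for 6: 3·7; = 21; G_3 = 21−1 = 20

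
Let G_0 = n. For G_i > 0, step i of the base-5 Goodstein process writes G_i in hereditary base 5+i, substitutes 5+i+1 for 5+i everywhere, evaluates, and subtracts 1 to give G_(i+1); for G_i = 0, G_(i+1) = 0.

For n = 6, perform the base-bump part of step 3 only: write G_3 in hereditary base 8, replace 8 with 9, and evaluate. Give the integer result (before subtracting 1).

5

step 0: 6 = 5 + 1; sub 6 for 5: 6 + 1; = 7; G_1 = 7−1 = 6
step 1: 6 = 6; sub 7 for 6: 7; = 7; G_2 = 7−1 = 6
step 2: 6 = 6; sub 8 for 7: 6; = 6; G_3 = 6−1 = 5
step 3: 5 = 5; sub 9 for 8: 5; = 5; G_4 = 5−1 = 4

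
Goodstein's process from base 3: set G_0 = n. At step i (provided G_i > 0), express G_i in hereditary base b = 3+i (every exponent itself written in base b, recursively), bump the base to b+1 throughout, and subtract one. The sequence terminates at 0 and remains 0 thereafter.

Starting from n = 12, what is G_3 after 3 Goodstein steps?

37

base 3: 12 = 3^2 + 3; at 4: 4^2 + 4 = 20; next = 19
base 4: 19 = 4^2 + 3; at 5: 5^2 + 3 = 28; next = 27
base 5: 27 = 5^2 + 2; at 6: 6^2 + 2 = 38; next = 37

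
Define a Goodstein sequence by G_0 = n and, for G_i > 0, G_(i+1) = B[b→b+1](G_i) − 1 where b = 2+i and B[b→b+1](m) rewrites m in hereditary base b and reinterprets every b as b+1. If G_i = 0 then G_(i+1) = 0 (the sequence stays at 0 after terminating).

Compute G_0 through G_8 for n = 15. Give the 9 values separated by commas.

15, 111, 1283, 18752, 326593, 6588344, 150994943, 3524450280, 100077777775

[0] 15 ≡ 2^(2 + 1) + 2^2 + 2 + 1 (base 2). Lift 3: 112. −1: 111.
[1] 111 ≡ 3^(3 + 1) + 3^3 + 3 (base 3). Lift 4: 1284. −1: 1283.
[2] 1283 ≡ 4^(4 + 1) + 4^4 + 3 (base 4). Lift 5: 18753. −1: 18752.
[3] 18752 ≡ 5^(5 + 1) + 5^5 + 2 (base 5). Lift 6: 326594. −1: 326593.
[4] 326593 ≡ 6^(6 + 1) + 6^6 + 1 (base 6). Lift 7: 6588345. −1: 6588344.
[5] 6588344 ≡ 7^(7 + 1) + 7^7 (base 7). Lift 8: 150994944. −1: 150994943.
[6] 150994943 ≡ 8^(8 + 1) + 7·8^7 + 7·8^6 + 7·8^5 + 7·8^4 + 7·8^3 + 7·8^2 + 7·8 + 7 (base 8). Lift 9: 3524450281. −1: 3524450280.
[7] 3524450280 ≡ 9^(9 + 1) + 7·9^7 + 7·9^6 + 7·9^5 + 7·9^4 + 7·9^3 + 7·9^2 + 7·9 + 6 (base 9). Lift 10: 100077777776. −1: 100077777775.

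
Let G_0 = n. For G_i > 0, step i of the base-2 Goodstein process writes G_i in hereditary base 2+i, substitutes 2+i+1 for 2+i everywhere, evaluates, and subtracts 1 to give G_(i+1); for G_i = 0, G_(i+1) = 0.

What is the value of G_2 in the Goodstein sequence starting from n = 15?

G_0=15  [base 2] 2^(2 + 1) + 2^2 + 2 + 1  →[2↦3]→  3^(3 + 1) + 3^3 + 3 + 1 = 112  −1 ⇒ G_1=111
G_1=111  [base 3] 3^(3 + 1) + 3^3 + 3  →[3↦4]→  4^(4 + 1) + 4^4 + 4 = 1284  −1 ⇒ G_2=1283

1283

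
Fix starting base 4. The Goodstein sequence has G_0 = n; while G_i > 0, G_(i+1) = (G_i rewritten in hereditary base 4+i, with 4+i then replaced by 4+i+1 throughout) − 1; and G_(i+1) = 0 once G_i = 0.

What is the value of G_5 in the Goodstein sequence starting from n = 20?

(0) 20|_4 = 4^2 + 4 ↦ 5^2 + 5|_5 = 30 ⇒ 29
(1) 29|_5 = 5^2 + 4 ↦ 6^2 + 4|_6 = 40 ⇒ 39
(2) 39|_6 = 6^2 + 3 ↦ 7^2 + 3|_7 = 52 ⇒ 51
(3) 51|_7 = 7^2 + 2 ↦ 8^2 + 2|_8 = 66 ⇒ 65
(4) 65|_8 = 8^2 + 1 ↦ 9^2 + 1|_9 = 82 ⇒ 81
(5) 81|_9 = 9^2 ↦ 10^2|_10 = 100 ⇒ 99

81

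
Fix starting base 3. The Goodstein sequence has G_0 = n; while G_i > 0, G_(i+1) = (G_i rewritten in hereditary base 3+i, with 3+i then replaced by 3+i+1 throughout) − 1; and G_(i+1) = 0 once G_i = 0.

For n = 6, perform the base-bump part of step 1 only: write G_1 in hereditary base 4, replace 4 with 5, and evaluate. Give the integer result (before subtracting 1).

8

G_0=6  [base 3] 2·3  →[3↦4]→  2·4 = 8  −1 ⇒ G_1=7
G_1=7  [base 4] 4 + 3  →[4↦5]→  5 + 3 = 8  −1 ⇒ G_2=7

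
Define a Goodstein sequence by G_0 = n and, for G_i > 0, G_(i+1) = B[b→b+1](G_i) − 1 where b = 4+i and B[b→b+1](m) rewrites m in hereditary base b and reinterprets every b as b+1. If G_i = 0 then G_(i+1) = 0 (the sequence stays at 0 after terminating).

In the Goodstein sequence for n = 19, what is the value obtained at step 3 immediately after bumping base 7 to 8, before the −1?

G_0 = 19. HB_4(19) = 4^2 + 3. Bump = 28. G_1 = 27.
G_1 = 27. HB_5(27) = 5^2 + 2. Bump = 38. G_2 = 37.
G_2 = 37. HB_6(37) = 6^2 + 1. Bump = 50. G_3 = 49.
G_3 = 49. HB_7(49) = 7^2. Bump = 64. G_4 = 63.

64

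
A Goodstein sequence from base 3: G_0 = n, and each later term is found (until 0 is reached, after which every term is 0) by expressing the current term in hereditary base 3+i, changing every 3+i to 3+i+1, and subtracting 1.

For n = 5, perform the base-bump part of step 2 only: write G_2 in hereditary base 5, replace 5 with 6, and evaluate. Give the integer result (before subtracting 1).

6

G_0 = 5. HB_3(5) = 3 + 2. Bump = 6. G_1 = 5.
G_1 = 5. HB_4(5) = 4 + 1. Bump = 6. G_2 = 5.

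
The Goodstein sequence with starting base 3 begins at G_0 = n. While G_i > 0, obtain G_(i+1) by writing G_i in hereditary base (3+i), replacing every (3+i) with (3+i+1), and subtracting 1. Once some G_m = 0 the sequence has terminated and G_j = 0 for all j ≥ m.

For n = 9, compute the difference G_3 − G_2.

2

G_0=9  [base 3] 3^2  →[3↦4]→  4^2 = 16  −1 ⇒ G_1=15
G_1=15  [base 4] 3·4 + 3  →[4↦5]→  3·5 + 3 = 18  −1 ⇒ G_2=17
G_2=17  [base 5] 3·5 + 2  →[5↦6]→  3·6 + 2 = 20  −1 ⇒ G_3=19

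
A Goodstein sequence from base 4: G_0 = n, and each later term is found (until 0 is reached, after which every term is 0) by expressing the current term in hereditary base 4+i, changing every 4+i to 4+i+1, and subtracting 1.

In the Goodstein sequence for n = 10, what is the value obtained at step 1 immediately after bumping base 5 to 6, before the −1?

13

G_0 = 10. HB_4(10) = 2·4 + 2. Bump = 12. G_1 = 11.
G_1 = 11. HB_5(11) = 2·5 + 1. Bump = 13. G_2 = 12.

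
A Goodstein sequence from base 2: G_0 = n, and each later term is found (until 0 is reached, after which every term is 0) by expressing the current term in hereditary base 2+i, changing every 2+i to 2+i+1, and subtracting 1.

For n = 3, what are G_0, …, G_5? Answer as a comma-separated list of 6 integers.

3, 3, 3, 2, 1, 0

base 2: 3 = 2 + 1; at 3: 3 + 1 = 4; next = 3
base 3: 3 = 3; at 4: 4 = 4; next = 3
base 4: 3 = 3; at 5: 3 = 3; next = 2
base 5: 2 = 2; at 6: 2 = 2; next = 1
base 6: 1 = 1; at 7: 1 = 1; next = 0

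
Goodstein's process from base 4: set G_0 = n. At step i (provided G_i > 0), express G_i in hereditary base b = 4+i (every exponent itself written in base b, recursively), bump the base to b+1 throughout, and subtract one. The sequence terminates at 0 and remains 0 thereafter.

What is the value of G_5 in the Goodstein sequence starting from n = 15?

24

base 4: 15 = 3·4 + 3; at 5: 3·5 + 3 = 18; next = 17
base 5: 17 = 3·5 + 2; at 6: 3·6 + 2 = 20; next = 19
base 6: 19 = 3·6 + 1; at 7: 3·7 + 1 = 22; next = 21
base 7: 21 = 3·7; at 8: 3·8 = 24; next = 23
base 8: 23 = 2·8 + 7; at 9: 2·9 + 7 = 25; next = 24
base 9: 24 = 2·9 + 6; at 10: 2·10 + 6 = 26; next = 25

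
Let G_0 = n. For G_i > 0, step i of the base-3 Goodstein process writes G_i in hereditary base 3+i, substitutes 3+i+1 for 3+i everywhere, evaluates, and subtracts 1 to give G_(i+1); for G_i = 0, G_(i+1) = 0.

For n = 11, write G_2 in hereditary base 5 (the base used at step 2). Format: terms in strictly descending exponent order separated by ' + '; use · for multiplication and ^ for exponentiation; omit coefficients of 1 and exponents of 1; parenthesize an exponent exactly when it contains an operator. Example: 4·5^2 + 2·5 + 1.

i=0: 11 = 3^2 + 2 (b=3); 3→4: 4^2 + 2 = 18; 18−1 = 17
i=1: 17 = 4^2 + 1 (b=4); 4→5: 5^2 + 1 = 26; 26−1 = 25
i=2: 25 = 5^2 (b=5); 5→6: 6^2 = 36; 36−1 = 35

5^2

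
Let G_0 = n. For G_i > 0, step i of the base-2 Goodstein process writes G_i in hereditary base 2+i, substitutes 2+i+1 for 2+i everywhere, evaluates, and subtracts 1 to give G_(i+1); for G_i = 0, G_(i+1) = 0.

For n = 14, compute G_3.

18750

G_0=14  [base 2] 2^(2 + 1) + 2^2 + 2  →[2↦3]→  3^(3 + 1) + 3^3 + 3 = 111  −1 ⇒ G_1=110
G_1=110  [base 3] 3^(3 + 1) + 3^3 + 2  →[3↦4]→  4^(4 + 1) + 4^4 + 2 = 1282  −1 ⇒ G_2=1281
G_2=1281  [base 4] 4^(4 + 1) + 4^4 + 1  →[4↦5]→  5^(5 + 1) + 5^5 + 1 = 18751  −1 ⇒ G_3=18750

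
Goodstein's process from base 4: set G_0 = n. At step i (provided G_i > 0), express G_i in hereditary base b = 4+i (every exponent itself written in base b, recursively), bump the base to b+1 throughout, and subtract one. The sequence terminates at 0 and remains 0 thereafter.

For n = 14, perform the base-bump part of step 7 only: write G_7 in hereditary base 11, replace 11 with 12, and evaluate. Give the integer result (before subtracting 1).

26

[0] 14 ≡ 3·4 + 2 (base 4). Lift 5: 17. −1: 16.
[1] 16 ≡ 3·5 + 1 (base 5). Lift 6: 19. −1: 18.
[2] 18 ≡ 3·6 (base 6). Lift 7: 21. −1: 20.
[3] 20 ≡ 2·7 + 6 (base 7). Lift 8: 22. −1: 21.
[4] 21 ≡ 2·8 + 5 (base 8). Lift 9: 23. −1: 22.
[5] 22 ≡ 2·9 + 4 (base 9). Lift 10: 24. −1: 23.
[6] 23 ≡ 2·10 + 3 (base 10). Lift 11: 25. −1: 24.
[7] 24 ≡ 2·11 + 2 (base 11). Lift 12: 26. −1: 25.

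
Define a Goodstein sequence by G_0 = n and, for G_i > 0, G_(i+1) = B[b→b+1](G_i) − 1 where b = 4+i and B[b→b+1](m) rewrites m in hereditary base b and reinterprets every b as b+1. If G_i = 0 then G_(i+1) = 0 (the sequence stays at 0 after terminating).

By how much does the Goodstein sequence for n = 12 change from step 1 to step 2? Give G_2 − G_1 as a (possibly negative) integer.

1

base 4: 12 = 3·4; at 5: 3·5 = 15; next = 14
base 5: 14 = 2·5 + 4; at 6: 2·6 + 4 = 16; next = 15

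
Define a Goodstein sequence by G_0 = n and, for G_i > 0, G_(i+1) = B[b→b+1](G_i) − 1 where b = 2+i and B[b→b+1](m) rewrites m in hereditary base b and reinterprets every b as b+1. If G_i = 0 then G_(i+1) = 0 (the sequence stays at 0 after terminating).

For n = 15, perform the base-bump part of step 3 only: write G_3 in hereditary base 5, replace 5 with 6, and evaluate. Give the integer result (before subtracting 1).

15 —HB2→ 2^(2 + 1) + 2^2 + 2 + 1 —bump→ 3^(3 + 1) + 3^3 + 3 + 1 = 112 —(−1)→ 111
111 —HB3→ 3^(3 + 1) + 3^3 + 3 —bump→ 4^(4 + 1) + 4^4 + 4 = 1284 —(−1)→ 1283
1283 —HB4→ 4^(4 + 1) + 4^4 + 3 —bump→ 5^(5 + 1) + 5^5 + 3 = 18753 —(−1)→ 18752
18752 —HB5→ 5^(5 + 1) + 5^5 + 2 —bump→ 6^(6 + 1) + 6^6 + 2 = 326594 —(−1)→ 326593

326594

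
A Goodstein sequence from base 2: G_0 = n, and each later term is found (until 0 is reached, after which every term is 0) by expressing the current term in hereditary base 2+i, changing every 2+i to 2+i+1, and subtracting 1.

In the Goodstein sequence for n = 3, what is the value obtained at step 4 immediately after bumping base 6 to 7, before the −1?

1

base 2: 3 = 2 + 1; at 3: 3 + 1 = 4; next = 3
base 3: 3 = 3; at 4: 4 = 4; next = 3
base 4: 3 = 3; at 5: 3 = 3; next = 2
base 5: 2 = 2; at 6: 2 = 2; next = 1
base 6: 1 = 1; at 7: 1 = 1; next = 0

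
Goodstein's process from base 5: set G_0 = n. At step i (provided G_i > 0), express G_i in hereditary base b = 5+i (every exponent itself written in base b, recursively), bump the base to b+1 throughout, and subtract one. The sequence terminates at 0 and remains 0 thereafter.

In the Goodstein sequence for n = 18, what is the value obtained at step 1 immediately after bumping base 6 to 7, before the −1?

23

base 5: 18 = 3·5 + 3; at 6: 3·6 + 3 = 21; next = 20
base 6: 20 = 3·6 + 2; at 7: 3·7 + 2 = 23; next = 22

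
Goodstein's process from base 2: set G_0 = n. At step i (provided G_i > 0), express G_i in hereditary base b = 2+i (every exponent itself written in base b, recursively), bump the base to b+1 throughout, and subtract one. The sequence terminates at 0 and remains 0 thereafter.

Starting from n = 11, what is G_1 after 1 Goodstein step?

base 2: 11 = 2^(2 + 1) + 2 + 1; at 3: 3^(3 + 1) + 3 + 1 = 85; next = 84
base 3: 84 = 3^(3 + 1) + 3; at 4: 4^(4 + 1) + 4 = 1028; next = 1027

84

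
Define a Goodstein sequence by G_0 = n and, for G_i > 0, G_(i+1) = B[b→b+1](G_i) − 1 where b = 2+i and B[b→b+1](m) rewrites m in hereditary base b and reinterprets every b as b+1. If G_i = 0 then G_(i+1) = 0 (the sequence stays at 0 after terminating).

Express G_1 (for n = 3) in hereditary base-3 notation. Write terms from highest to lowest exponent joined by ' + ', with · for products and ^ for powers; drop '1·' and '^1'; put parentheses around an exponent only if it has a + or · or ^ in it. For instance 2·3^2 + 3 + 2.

3

G_0=3  [base 2] 2 + 1  →[2↦3]→  3 + 1 = 4  −1 ⇒ G_1=3
G_1=3  [base 3] 3  →[3↦4]→  4 = 4  −1 ⇒ G_2=3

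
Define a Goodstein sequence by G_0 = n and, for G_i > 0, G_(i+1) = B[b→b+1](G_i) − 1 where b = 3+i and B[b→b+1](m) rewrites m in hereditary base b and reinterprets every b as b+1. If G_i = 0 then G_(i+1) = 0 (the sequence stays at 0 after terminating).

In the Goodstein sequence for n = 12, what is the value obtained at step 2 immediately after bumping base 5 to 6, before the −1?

38

i=0: 12 = 3^2 + 3 (b=3); 3→4: 4^2 + 4 = 20; 20−1 = 19
i=1: 19 = 4^2 + 3 (b=4); 4→5: 5^2 + 3 = 28; 28−1 = 27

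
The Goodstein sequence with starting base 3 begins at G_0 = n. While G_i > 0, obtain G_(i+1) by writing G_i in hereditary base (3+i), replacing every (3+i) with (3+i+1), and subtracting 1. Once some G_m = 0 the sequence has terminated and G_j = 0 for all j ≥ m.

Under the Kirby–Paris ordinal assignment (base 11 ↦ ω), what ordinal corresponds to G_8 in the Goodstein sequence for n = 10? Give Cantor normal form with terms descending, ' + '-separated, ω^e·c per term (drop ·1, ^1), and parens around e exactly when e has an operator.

ω·3 + 8

i=0: 10 = 3^2 + 1 (b=3); 3→4: 4^2 + 1 = 17; 17−1 = 16
i=1: 16 = 4^2 (b=4); 4→5: 5^2 = 25; 25−1 = 24
i=2: 24 = 4·5 + 4 (b=5); 5→6: 4·6 + 4 = 28; 28−1 = 27
i=3: 27 = 4·6 + 3 (b=6); 6→7: 4·7 + 3 = 31; 31−1 = 30
i=4: 30 = 4·7 + 2 (b=7); 7→8: 4·8 + 2 = 34; 34−1 = 33
i=5: 33 = 4·8 + 1 (b=8); 8→9: 4·9 + 1 = 37; 37−1 = 36
i=6: 36 = 4·9 (b=9); 9→10: 4·10 = 40; 40−1 = 39
i=7: 39 = 3·10 + 9 (b=10); 10→11: 3·11 + 9 = 42; 42−1 = 41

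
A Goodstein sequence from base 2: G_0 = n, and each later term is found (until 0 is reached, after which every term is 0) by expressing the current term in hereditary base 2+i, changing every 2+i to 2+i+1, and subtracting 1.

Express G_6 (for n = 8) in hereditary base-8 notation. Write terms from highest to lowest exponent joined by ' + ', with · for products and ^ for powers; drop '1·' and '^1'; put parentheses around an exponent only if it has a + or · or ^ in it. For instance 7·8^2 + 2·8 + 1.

2·8^8 + 2·8^2 + 8 + 3

G_0 = 8. HB_2(8) = 2^(2 + 1). Bump = 81. G_1 = 80.
G_1 = 80. HB_3(80) = 2·3^3 + 2·3^2 + 2·3 + 2. Bump = 554. G_2 = 553.
G_2 = 553. HB_4(553) = 2·4^4 + 2·4^2 + 2·4 + 1. Bump = 6311. G_3 = 6310.
G_3 = 6310. HB_5(6310) = 2·5^5 + 2·5^2 + 2·5. Bump = 93396. G_4 = 93395.
G_4 = 93395. HB_6(93395) = 2·6^6 + 2·6^2 + 6 + 5. Bump = 1647196. G_5 = 1647195.
G_5 = 1647195. HB_7(1647195) = 2·7^7 + 2·7^2 + 7 + 4. Bump = 33554572. G_6 = 33554571.
G_6 = 33554571. HB_8(33554571) = 2·8^8 + 2·8^2 + 8 + 3. Bump = 774841152. G_7 = 774841151.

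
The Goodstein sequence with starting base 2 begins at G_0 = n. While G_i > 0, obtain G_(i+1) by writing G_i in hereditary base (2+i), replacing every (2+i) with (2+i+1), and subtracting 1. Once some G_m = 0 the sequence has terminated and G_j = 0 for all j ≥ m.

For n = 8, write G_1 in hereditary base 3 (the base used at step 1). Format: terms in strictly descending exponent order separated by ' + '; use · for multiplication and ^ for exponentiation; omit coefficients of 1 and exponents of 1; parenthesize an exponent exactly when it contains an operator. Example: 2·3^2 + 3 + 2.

2·3^3 + 2·3^2 + 2·3 + 2

G_0=8  [base 2] 2^(2 + 1)  →[2↦3]→  3^(3 + 1) = 81  −1 ⇒ G_1=80
G_1=80  [base 3] 2·3^3 + 2·3^2 + 2·3 + 2  →[3↦4]→  2·4^4 + 2·4^2 + 2·4 + 2 = 554  −1 ⇒ G_2=553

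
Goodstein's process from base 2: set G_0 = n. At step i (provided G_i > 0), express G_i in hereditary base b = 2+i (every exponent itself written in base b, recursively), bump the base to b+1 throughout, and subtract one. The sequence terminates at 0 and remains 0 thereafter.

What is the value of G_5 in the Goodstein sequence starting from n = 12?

i=0: 12 = 2^(2 + 1) + 2^2 (b=2); 2→3: 3^(3 + 1) + 3^3 = 108; 108−1 = 107
i=1: 107 = 3^(3 + 1) + 2·3^2 + 2·3 + 2 (b=3); 3→4: 4^(4 + 1) + 2·4^2 + 2·4 + 2 = 1066; 1066−1 = 1065
i=2: 1065 = 4^(4 + 1) + 2·4^2 + 2·4 + 1 (b=4); 4→5: 5^(5 + 1) + 2·5^2 + 2·5 + 1 = 15686; 15686−1 = 15685
i=3: 15685 = 5^(5 + 1) + 2·5^2 + 2·5 (b=5); 5→6: 6^(6 + 1) + 2·6^2 + 2·6 = 280020; 280020−1 = 280019
i=4: 280019 = 6^(6 + 1) + 2·6^2 + 6 + 5 (b=6); 6→7: 7^(7 + 1) + 2·7^2 + 7 + 5 = 5764911; 5764911−1 = 5764910
i=5: 5764910 = 7^(7 + 1) + 2·7^2 + 7 + 4 (b=7); 7→8: 8^(8 + 1) + 2·8^2 + 8 + 4 = 134217868; 134217868−1 = 134217867

5764910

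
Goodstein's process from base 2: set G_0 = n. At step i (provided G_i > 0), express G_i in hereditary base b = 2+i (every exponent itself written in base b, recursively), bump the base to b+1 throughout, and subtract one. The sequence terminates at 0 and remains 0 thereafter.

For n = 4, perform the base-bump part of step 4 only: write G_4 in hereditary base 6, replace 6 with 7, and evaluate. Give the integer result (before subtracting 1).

110

G_0 = 4. HB_2(4) = 2^2. Bump = 27. G_1 = 26.
G_1 = 26. HB_3(26) = 2·3^2 + 2·3 + 2. Bump = 42. G_2 = 41.
G_2 = 41. HB_4(41) = 2·4^2 + 2·4 + 1. Bump = 61. G_3 = 60.
G_3 = 60. HB_5(60) = 2·5^2 + 2·5. Bump = 84. G_4 = 83.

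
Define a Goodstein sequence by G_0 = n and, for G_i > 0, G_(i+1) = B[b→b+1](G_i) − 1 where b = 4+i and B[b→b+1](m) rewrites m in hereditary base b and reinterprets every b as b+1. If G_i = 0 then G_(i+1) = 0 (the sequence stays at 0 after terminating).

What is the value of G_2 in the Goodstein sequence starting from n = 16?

G_0 = 16. HB_4(16) = 4^2. Bump = 25. G_1 = 24.
G_1 = 24. HB_5(24) = 4·5 + 4. Bump = 28. G_2 = 27.
G_2 = 27. HB_6(27) = 4·6 + 3. Bump = 31. G_3 = 30.

27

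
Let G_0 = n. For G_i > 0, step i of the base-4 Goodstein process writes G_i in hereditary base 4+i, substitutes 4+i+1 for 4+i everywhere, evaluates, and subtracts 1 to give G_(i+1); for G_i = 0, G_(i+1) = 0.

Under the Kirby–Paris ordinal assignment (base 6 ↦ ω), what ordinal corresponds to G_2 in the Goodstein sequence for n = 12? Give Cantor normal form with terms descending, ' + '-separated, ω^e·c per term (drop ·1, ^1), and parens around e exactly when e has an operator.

[0] 12 ≡ 3·4 (base 4). Lift 5: 15. −1: 14.
[1] 14 ≡ 2·5 + 4 (base 5). Lift 6: 16. −1: 15.

ω·2 + 3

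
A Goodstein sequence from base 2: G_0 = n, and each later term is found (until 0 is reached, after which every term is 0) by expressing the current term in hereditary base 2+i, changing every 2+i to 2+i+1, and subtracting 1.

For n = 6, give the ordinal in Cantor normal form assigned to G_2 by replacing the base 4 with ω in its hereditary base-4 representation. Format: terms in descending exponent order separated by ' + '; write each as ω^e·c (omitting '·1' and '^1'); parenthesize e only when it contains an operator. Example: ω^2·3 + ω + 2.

6 —HB2→ 2^2 + 2 —bump→ 3^3 + 3 = 30 —(−1)→ 29
29 —HB3→ 3^3 + 2 —bump→ 4^4 + 2 = 258 —(−1)→ 257

ω^ω + 1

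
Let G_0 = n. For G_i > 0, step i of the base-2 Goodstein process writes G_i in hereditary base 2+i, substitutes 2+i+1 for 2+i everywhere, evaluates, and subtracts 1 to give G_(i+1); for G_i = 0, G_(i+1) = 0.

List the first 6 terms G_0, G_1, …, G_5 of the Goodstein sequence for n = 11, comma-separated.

step 0: 11 = 2^(2 + 1) + 2 + 1; sub 3 for 2: 3^(3 + 1) + 3 + 1; = 85; G_1 = 85−1 = 84
step 1: 84 = 3^(3 + 1) + 3; sub 4 for 3: 4^(4 + 1) + 4; = 1028; G_2 = 1028−1 = 1027
step 2: 1027 = 4^(4 + 1) + 3; sub 5 for 4: 5^(5 + 1) + 3; = 15628; G_3 = 15628−1 = 15627
step 3: 15627 = 5^(5 + 1) + 2; sub 6 for 5: 6^(6 + 1) + 2; = 279938; G_4 = 279938−1 = 279937
step 4: 279937 = 6^(6 + 1) + 1; sub 7 for 6: 7^(7 + 1) + 1; = 5764802; G_5 = 5764802−1 = 5764801

11, 84, 1027, 15627, 279937, 5764801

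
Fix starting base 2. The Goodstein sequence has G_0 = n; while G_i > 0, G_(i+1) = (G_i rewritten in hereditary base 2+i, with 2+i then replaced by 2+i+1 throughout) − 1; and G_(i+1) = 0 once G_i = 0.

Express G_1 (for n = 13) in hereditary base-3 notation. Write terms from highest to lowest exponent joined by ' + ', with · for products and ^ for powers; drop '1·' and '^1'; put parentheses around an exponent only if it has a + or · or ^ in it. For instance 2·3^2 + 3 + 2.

(0) 13|_2 = 2^(2 + 1) + 2^2 + 1 ↦ 3^(3 + 1) + 3^3 + 1|_3 = 109 ⇒ 108
(1) 108|_3 = 3^(3 + 1) + 3^3 ↦ 4^(4 + 1) + 4^4|_4 = 1280 ⇒ 1279

3^(3 + 1) + 3^3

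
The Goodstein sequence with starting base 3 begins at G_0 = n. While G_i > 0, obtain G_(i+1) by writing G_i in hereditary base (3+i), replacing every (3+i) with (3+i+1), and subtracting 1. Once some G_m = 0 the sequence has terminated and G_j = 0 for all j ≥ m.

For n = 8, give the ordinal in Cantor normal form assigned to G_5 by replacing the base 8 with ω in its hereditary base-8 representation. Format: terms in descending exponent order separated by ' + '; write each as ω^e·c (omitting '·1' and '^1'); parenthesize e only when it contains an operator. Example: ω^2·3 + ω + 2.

G_0 = 8. HB_3(8) = 2·3 + 2. Bump = 10. G_1 = 9.
G_1 = 9. HB_4(9) = 2·4 + 1. Bump = 11. G_2 = 10.
G_2 = 10. HB_5(10) = 2·5. Bump = 12. G_3 = 11.
G_3 = 11. HB_6(11) = 6 + 5. Bump = 12. G_4 = 11.
G_4 = 11. HB_7(11) = 7 + 4. Bump = 12. G_5 = 11.
G_5 = 11. HB_8(11) = 8 + 3. Bump = 12. G_6 = 11.

ω + 3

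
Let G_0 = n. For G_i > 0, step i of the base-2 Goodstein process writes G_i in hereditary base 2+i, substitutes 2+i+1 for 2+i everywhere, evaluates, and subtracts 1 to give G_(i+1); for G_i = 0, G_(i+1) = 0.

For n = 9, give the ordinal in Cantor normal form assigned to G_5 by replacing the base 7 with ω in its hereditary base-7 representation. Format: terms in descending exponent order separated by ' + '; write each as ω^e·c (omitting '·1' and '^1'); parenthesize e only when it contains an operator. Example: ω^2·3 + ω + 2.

ω^ω·3 + ω^3·3 + ω^2·3 + ω·3

[0] 9 ≡ 2^(2 + 1) + 1 (base 2). Lift 3: 82. −1: 81.
[1] 81 ≡ 3^(3 + 1) (base 3). Lift 4: 1024. −1: 1023.
[2] 1023 ≡ 3·4^4 + 3·4^3 + 3·4^2 + 3·4 + 3 (base 4). Lift 5: 9843. −1: 9842.
[3] 9842 ≡ 3·5^5 + 3·5^3 + 3·5^2 + 3·5 + 2 (base 5). Lift 6: 140744. −1: 140743.
[4] 140743 ≡ 3·6^6 + 3·6^3 + 3·6^2 + 3·6 + 1 (base 6). Lift 7: 2471827. −1: 2471826.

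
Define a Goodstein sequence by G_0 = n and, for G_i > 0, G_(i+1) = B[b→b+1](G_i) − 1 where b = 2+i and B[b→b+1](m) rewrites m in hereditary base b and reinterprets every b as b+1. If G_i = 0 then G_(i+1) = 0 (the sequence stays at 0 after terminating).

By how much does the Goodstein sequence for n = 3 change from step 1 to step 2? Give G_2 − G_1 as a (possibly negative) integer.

0

G_0=3  [base 2] 2 + 1  →[2↦3]→  3 + 1 = 4  −1 ⇒ G_1=3
G_1=3  [base 3] 3  →[3↦4]→  4 = 4  −1 ⇒ G_2=3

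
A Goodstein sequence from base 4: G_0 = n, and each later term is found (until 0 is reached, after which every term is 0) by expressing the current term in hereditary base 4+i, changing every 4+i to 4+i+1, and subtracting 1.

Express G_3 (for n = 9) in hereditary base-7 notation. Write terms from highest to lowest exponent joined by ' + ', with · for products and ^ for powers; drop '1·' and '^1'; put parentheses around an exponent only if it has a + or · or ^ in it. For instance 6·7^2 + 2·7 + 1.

7 + 4

i=0: 9 = 2·4 + 1 (b=4); 4→5: 2·5 + 1 = 11; 11−1 = 10
i=1: 10 = 2·5 (b=5); 5→6: 2·6 = 12; 12−1 = 11
i=2: 11 = 6 + 5 (b=6); 6→7: 7 + 5 = 12; 12−1 = 11
i=3: 11 = 7 + 4 (b=7); 7→8: 8 + 4 = 12; 12−1 = 11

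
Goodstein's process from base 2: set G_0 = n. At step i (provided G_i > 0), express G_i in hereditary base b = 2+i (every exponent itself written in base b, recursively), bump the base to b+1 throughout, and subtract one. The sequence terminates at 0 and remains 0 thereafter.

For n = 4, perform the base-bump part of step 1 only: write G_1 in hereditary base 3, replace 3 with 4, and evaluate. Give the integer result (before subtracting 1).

42

G_0 = 4. HB_2(4) = 2^2. Bump = 27. G_1 = 26.
G_1 = 26. HB_3(26) = 2·3^2 + 2·3 + 2. Bump = 42. G_2 = 41.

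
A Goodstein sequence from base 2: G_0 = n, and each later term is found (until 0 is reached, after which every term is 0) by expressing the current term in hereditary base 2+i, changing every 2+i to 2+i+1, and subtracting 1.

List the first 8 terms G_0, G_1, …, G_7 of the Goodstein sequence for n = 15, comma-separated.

step 0: 15 = 2^(2 + 1) + 2^2 + 2 + 1; sub 3 for 2: 3^(3 + 1) + 3^3 + 3 + 1; = 112; G_1 = 112−1 = 111
step 1: 111 = 3^(3 + 1) + 3^3 + 3; sub 4 for 3: 4^(4 + 1) + 4^4 + 4; = 1284; G_2 = 1284−1 = 1283
step 2: 1283 = 4^(4 + 1) + 4^4 + 3; sub 5 for 4: 5^(5 + 1) + 5^5 + 3; = 18753; G_3 = 18753−1 = 18752
step 3: 18752 = 5^(5 + 1) + 5^5 + 2; sub 6 for 5: 6^(6 + 1) + 6^6 + 2; = 326594; G_4 = 326594−1 = 326593
step 4: 326593 = 6^(6 + 1) + 6^6 + 1; sub 7 for 6: 7^(7 + 1) + 7^7 + 1; = 6588345; G_5 = 6588345−1 = 6588344
step 5: 6588344 = 7^(7 + 1) + 7^7; sub 8 for 7: 8^(8 + 1) + 8^8; = 150994944; G_6 = 150994944−1 = 150994943
step 6: 150994943 = 8^(8 + 1) + 7·8^7 + 7·8^6 + 7·8^5 + 7·8^4 + 7·8^3 + 7·8^2 + 7·8 + 7; sub 9 for 8: 9^(9 + 1) + 7·9^7 + 7·9^6 + 7·9^5 + 7·9^4 + 7·9^3 + 7·9^2 + 7·9 + 7; = 3524450281; G_7 = 3524450281−1 = 3524450280

15, 111, 1283, 18752, 326593, 6588344, 150994943, 3524450280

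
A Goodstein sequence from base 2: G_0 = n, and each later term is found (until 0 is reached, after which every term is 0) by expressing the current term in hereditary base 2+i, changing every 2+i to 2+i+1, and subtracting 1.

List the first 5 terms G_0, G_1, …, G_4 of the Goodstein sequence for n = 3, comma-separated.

[0] 3 ≡ 2 + 1 (base 2). Lift 3: 4. −1: 3.
[1] 3 ≡ 3 (base 3). Lift 4: 4. −1: 3.
[2] 3 ≡ 3 (base 4). Lift 5: 3. −1: 2.
[3] 2 ≡ 2 (base 5). Lift 6: 2. −1: 1.

3, 3, 3, 2, 1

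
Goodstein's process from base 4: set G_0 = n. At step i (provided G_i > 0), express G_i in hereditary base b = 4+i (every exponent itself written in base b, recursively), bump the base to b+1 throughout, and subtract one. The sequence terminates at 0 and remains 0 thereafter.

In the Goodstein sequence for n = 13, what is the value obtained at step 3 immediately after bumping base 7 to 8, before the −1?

20

G_0=13  [base 4] 3·4 + 1  →[4↦5]→  3·5 + 1 = 16  −1 ⇒ G_1=15
G_1=15  [base 5] 3·5  →[5↦6]→  3·6 = 18  −1 ⇒ G_2=17
G_2=17  [base 6] 2·6 + 5  →[6↦7]→  2·7 + 5 = 19  −1 ⇒ G_3=18
G_3=18  [base 7] 2·7 + 4  →[7↦8]→  2·8 + 4 = 20  −1 ⇒ G_4=19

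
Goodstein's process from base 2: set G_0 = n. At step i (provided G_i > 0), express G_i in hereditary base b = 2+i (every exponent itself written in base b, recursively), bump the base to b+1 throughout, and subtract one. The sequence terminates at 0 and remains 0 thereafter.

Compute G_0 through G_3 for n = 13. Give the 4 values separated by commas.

13 —HB2→ 2^(2 + 1) + 2^2 + 1 —bump→ 3^(3 + 1) + 3^3 + 1 = 109 —(−1)→ 108
108 —HB3→ 3^(3 + 1) + 3^3 —bump→ 4^(4 + 1) + 4^4 = 1280 —(−1)→ 1279
1279 —HB4→ 4^(4 + 1) + 3·4^3 + 3·4^2 + 3·4 + 3 —bump→ 5^(5 + 1) + 3·5^3 + 3·5^2 + 3·5 + 3 = 16093 —(−1)→ 16092

13, 108, 1279, 16092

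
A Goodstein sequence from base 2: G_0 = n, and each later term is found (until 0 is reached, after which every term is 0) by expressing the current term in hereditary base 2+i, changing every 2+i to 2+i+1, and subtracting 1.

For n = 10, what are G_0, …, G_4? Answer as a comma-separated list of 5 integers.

10, 83, 1025, 15625, 279935

G_0 = 10. HB_2(10) = 2^(2 + 1) + 2. Bump = 84. G_1 = 83.
G_1 = 83. HB_3(83) = 3^(3 + 1) + 2. Bump = 1026. G_2 = 1025.
G_2 = 1025. HB_4(1025) = 4^(4 + 1) + 1. Bump = 15626. G_3 = 15625.
G_3 = 15625. HB_5(15625) = 5^(5 + 1). Bump = 279936. G_4 = 279935.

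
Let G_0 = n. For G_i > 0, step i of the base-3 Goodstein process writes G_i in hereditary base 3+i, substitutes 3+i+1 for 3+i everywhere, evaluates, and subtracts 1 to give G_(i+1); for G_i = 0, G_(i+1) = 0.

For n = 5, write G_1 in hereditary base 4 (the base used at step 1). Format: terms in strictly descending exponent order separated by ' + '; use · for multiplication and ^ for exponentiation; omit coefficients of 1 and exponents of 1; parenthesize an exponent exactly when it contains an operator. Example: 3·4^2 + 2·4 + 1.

5 —HB3→ 3 + 2 —bump→ 4 + 2 = 6 —(−1)→ 5
5 —HB4→ 4 + 1 —bump→ 5 + 1 = 6 —(−1)→ 5

4 + 1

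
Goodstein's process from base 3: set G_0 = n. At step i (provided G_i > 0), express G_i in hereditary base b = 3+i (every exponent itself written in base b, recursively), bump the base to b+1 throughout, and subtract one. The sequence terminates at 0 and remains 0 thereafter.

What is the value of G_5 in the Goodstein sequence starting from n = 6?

6 —HB3→ 2·3 —bump→ 2·4 = 8 —(−1)→ 7
7 —HB4→ 4 + 3 —bump→ 5 + 3 = 8 —(−1)→ 7
7 —HB5→ 5 + 2 —bump→ 6 + 2 = 8 —(−1)→ 7
7 —HB6→ 6 + 1 —bump→ 7 + 1 = 8 —(−1)→ 7
7 —HB7→ 7 —bump→ 8 = 8 —(−1)→ 7
7 —HB8→ 7 —bump→ 7 = 7 —(−1)→ 6

7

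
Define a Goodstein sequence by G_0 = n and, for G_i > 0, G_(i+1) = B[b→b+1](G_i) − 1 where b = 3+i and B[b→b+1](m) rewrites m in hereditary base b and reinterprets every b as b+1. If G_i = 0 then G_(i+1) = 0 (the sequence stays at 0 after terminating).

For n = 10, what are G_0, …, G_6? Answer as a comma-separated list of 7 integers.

10, 16, 24, 27, 30, 33, 36

G_0 = 10. HB_3(10) = 3^2 + 1. Bump = 17. G_1 = 16.
G_1 = 16. HB_4(16) = 4^2. Bump = 25. G_2 = 24.
G_2 = 24. HB_5(24) = 4·5 + 4. Bump = 28. G_3 = 27.
G_3 = 27. HB_6(27) = 4·6 + 3. Bump = 31. G_4 = 30.
G_4 = 30. HB_7(30) = 4·7 + 2. Bump = 34. G_5 = 33.
G_5 = 33. HB_8(33) = 4·8 + 1. Bump = 37. G_6 = 36.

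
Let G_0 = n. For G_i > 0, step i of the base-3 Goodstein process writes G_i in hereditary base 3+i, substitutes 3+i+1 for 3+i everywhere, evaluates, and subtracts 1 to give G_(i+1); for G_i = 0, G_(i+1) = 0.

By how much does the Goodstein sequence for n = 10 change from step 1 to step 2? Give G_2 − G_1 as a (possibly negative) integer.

8

10 —HB3→ 3^2 + 1 —bump→ 4^2 + 1 = 17 —(−1)→ 16
16 —HB4→ 4^2 —bump→ 5^2 = 25 —(−1)→ 24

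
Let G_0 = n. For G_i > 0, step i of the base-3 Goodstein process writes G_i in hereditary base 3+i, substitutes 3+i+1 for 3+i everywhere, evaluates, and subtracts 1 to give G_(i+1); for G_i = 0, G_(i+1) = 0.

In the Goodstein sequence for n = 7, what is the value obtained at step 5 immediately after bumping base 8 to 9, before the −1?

10

i=0: 7 = 2·3 + 1 (b=3); 3→4: 2·4 + 1 = 9; 9−1 = 8
i=1: 8 = 2·4 (b=4); 4→5: 2·5 = 10; 10−1 = 9
i=2: 9 = 5 + 4 (b=5); 5→6: 6 + 4 = 10; 10−1 = 9
i=3: 9 = 6 + 3 (b=6); 6→7: 7 + 3 = 10; 10−1 = 9
i=4: 9 = 7 + 2 (b=7); 7→8: 8 + 2 = 10; 10−1 = 9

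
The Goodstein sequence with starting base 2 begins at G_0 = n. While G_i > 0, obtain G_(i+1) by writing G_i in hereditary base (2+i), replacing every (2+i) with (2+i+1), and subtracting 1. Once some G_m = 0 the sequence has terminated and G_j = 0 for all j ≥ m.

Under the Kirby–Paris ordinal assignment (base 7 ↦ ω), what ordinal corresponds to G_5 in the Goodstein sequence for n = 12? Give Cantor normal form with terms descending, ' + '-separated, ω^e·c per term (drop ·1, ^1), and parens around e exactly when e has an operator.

ω^(ω + 1) + ω^2·2 + ω + 4

step 0: 12 = 2^(2 + 1) + 2^2; sub 3 for 2: 3^(3 + 1) + 3^3; = 108; G_1 = 108−1 = 107
step 1: 107 = 3^(3 + 1) + 2·3^2 + 2·3 + 2; sub 4 for 3: 4^(4 + 1) + 2·4^2 + 2·4 + 2; = 1066; G_2 = 1066−1 = 1065
step 2: 1065 = 4^(4 + 1) + 2·4^2 + 2·4 + 1; sub 5 for 4: 5^(5 + 1) + 2·5^2 + 2·5 + 1; = 15686; G_3 = 15686−1 = 15685
step 3: 15685 = 5^(5 + 1) + 2·5^2 + 2·5; sub 6 for 5: 6^(6 + 1) + 2·6^2 + 2·6; = 280020; G_4 = 280020−1 = 280019
step 4: 280019 = 6^(6 + 1) + 2·6^2 + 6 + 5; sub 7 for 6: 7^(7 + 1) + 2·7^2 + 7 + 5; = 5764911; G_5 = 5764911−1 = 5764910
step 5: 5764910 = 7^(7 + 1) + 2·7^2 + 7 + 4; sub 8 for 7: 8^(8 + 1) + 2·8^2 + 8 + 4; = 134217868; G_6 = 134217868−1 = 134217867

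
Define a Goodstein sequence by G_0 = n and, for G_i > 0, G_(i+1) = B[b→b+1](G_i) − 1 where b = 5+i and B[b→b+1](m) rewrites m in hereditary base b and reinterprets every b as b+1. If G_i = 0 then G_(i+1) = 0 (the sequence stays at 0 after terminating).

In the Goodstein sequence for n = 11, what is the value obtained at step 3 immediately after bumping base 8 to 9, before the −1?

G_0 = 11. HB_5(11) = 2·5 + 1. Bump = 13. G_1 = 12.
G_1 = 12. HB_6(12) = 2·6. Bump = 14. G_2 = 13.
G_2 = 13. HB_7(13) = 7 + 6. Bump = 14. G_3 = 13.

14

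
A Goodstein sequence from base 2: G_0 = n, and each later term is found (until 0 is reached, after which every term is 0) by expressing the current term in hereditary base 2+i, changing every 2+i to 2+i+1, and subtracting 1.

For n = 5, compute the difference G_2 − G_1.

i=0: 5 = 2^2 + 1 (b=2); 2→3: 3^3 + 1 = 28; 28−1 = 27
i=1: 27 = 3^3 (b=3); 3→4: 4^4 = 256; 256−1 = 255

228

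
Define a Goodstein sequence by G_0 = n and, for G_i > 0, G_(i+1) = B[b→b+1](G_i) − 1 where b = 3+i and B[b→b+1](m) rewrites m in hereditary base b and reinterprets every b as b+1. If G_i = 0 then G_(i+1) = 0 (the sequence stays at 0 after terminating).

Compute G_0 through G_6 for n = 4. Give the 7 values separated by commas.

i=0: 4 = 3 + 1 (b=3); 3→4: 4 + 1 = 5; 5−1 = 4
i=1: 4 = 4 (b=4); 4→5: 5 = 5; 5−1 = 4
i=2: 4 = 4 (b=5); 5→6: 4 = 4; 4−1 = 3
i=3: 3 = 3 (b=6); 6→7: 3 = 3; 3−1 = 2
i=4: 2 = 2 (b=7); 7→8: 2 = 2; 2−1 = 1
i=5: 1 = 1 (b=8); 8→9: 1 = 1; 1−1 = 0

4, 4, 4, 3, 2, 1, 0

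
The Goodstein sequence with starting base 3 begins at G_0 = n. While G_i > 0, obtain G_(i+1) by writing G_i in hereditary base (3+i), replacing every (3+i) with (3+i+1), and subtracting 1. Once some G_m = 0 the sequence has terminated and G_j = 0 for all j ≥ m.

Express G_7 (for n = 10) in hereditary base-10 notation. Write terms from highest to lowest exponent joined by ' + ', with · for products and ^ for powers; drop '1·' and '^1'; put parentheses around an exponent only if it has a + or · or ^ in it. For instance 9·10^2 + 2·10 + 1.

3·10 + 9

step 0: 10 = 3^2 + 1; sub 4 for 3: 4^2 + 1; = 17; G_1 = 17−1 = 16
step 1: 16 = 4^2; sub 5 for 4: 5^2; = 25; G_2 = 25−1 = 24
step 2: 24 = 4·5 + 4; sub 6 for 5: 4·6 + 4; = 28; G_3 = 28−1 = 27
step 3: 27 = 4·6 + 3; sub 7 for 6: 4·7 + 3; = 31; G_4 = 31−1 = 30
step 4: 30 = 4·7 + 2; sub 8 for 7: 4·8 + 2; = 34; G_5 = 34−1 = 33
step 5: 33 = 4·8 + 1; sub 9 for 8: 4·9 + 1; = 37; G_6 = 37−1 = 36
step 6: 36 = 4·9; sub 10 for 9: 4·10; = 40; G_7 = 40−1 = 39
step 7: 39 = 3·10 + 9; sub 11 for 10: 3·11 + 9; = 42; G_8 = 42−1 = 41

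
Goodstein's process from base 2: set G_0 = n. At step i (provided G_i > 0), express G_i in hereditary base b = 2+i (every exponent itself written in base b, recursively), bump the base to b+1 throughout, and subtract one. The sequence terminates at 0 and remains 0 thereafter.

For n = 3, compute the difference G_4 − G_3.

-1

G_0=3  [base 2] 2 + 1  →[2↦3]→  3 + 1 = 4  −1 ⇒ G_1=3
G_1=3  [base 3] 3  →[3↦4]→  4 = 4  −1 ⇒ G_2=3
G_2=3  [base 4] 3  →[4↦5]→  3 = 3  −1 ⇒ G_3=2
G_3=2  [base 5] 2  →[5↦6]→  2 = 2  −1 ⇒ G_4=1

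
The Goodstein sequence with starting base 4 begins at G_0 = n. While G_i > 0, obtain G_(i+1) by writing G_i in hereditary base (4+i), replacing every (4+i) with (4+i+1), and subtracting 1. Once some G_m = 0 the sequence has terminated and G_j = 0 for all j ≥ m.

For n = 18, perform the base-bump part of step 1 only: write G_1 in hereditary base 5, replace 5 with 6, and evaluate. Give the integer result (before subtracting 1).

37

i=0: 18 = 4^2 + 2 (b=4); 4→5: 5^2 + 2 = 27; 27−1 = 26
i=1: 26 = 5^2 + 1 (b=5); 5→6: 6^2 + 1 = 37; 37−1 = 36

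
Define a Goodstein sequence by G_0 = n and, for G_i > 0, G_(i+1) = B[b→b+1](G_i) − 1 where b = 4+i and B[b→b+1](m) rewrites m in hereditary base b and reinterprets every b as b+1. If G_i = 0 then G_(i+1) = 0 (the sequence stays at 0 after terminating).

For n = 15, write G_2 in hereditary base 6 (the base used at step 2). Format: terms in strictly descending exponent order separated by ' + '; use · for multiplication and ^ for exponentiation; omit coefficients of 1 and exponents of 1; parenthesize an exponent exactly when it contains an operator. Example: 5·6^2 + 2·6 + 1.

3·6 + 1

G_0 = 15. HB_4(15) = 3·4 + 3. Bump = 18. G_1 = 17.
G_1 = 17. HB_5(17) = 3·5 + 2. Bump = 20. G_2 = 19.
G_2 = 19. HB_6(19) = 3·6 + 1. Bump = 22. G_3 = 21.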